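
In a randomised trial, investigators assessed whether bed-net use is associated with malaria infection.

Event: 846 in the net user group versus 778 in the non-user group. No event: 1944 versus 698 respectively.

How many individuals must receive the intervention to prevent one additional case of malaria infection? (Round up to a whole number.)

5

Risk in treated group = 846/2790 = 0.30323; risk in control = 778/1476 = 0.52710.
Absolute risk reduction = 0.52710 − 0.30323 = 0.22387
NNT = 1 / ARR = 1 / 0.22387 = 4.467 → round up → 5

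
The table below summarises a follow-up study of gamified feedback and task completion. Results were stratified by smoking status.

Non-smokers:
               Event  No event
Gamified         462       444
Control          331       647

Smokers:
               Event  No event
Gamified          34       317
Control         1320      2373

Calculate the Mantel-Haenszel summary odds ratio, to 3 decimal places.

0.984

OR_MH = Σ(aᵢdᵢ/nᵢ) / Σ(bᵢcᵢ/nᵢ), where nᵢ is the stratum total.
Stratum 1 (Non-smokers): n = 1884; a·d/n = 462·647/1884 = 158.6592; b·c/n = 444·331/1884 = 78.0064
Stratum 2 (Smokers): n = 4044; a·d/n = 34·2373/4044 = 19.9510; b·c/n = 317·1320/4044 = 103.4718
OR_MH = (158.6592 + 19.9510) / (78.0064 + 103.4718) = 178.6103 / 181.4782 = 0.98420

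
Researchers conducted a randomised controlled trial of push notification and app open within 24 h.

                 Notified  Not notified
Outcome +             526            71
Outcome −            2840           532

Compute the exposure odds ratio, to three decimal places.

Reading the table with exposure as columns: a = 526 (Notified, case), b = 2840 (Notified, non-case), c = 71 (Not notified, case), d = 532.
OR = (a·d)/(b·c) = (526 × 532) / (2840 × 71) = 279832 / 201640 = 1.38778
The odds of app open within 24 h are about 1.39 times as high in the notified group.

1.388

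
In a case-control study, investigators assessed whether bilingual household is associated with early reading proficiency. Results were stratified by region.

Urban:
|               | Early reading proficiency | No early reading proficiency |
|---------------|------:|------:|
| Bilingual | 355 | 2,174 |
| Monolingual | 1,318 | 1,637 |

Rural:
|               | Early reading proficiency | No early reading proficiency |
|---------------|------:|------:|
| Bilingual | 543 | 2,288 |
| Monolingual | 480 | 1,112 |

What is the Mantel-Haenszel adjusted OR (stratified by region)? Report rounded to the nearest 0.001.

0.315

OR_MH = Σ(aᵢdᵢ/nᵢ) / Σ(bᵢcᵢ/nᵢ), where nᵢ is the stratum total.
Stratum 1 (Urban): n = 5484; a·d/n = 355·1637/5484 = 105.9692; b·c/n = 2174·1318/5484 = 522.4894
Stratum 2 (Rural): n = 4423; a·d/n = 543·1112/4423 = 136.5173; b·c/n = 2288·480/4423 = 248.3021
OR_MH = (105.9692 + 136.5173) / (522.4894 + 248.3021) = 242.4865 / 770.7915 = 0.31459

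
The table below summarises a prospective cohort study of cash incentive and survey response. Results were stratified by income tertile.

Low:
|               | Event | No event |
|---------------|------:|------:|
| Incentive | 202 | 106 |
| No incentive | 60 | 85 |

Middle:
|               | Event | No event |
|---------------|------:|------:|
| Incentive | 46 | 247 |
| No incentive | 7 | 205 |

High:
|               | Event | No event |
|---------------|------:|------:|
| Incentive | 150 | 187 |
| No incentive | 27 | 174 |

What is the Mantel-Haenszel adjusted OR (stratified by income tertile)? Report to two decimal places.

OR_MH = Σ(aᵢdᵢ/nᵢ) / Σ(bᵢcᵢ/nᵢ), where nᵢ is the stratum total.
Stratum 1 (Low): n = 453; a·d/n = 202·85/453 = 37.9029; b·c/n = 106·60/453 = 14.0397
Stratum 2 (Middle): n = 505; a·d/n = 46·205/505 = 18.6733; b·c/n = 247·7/505 = 3.4238
Stratum 3 (High): n = 538; a·d/n = 150·174/538 = 48.5130; b·c/n = 187·27/538 = 9.3848
OR_MH = (37.9029 + 18.6733 + 48.5130) / (14.0397 + 3.4238 + 9.3848) = 105.0891 / 26.8483 = 3.91419

3.91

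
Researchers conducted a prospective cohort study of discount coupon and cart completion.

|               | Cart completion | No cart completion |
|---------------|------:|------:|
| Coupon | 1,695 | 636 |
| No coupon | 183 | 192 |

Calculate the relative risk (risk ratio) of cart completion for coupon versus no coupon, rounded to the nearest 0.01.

Cells: a = 1695, b = 636, c = 183, d = 192.
Risk in exposed = 1695/2331 = 0.72716; risk in unexposed = 183/375 = 0.48800.
RR = 0.72716 / 0.48800 = 1.49007
The risk among the exposed is 1.49 times that among the unexposed.

1.49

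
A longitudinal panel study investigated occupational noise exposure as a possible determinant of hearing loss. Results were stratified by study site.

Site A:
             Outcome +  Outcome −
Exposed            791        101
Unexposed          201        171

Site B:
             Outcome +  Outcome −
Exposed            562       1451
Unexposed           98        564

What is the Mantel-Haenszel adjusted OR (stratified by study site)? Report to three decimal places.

OR_MH = Σ(aᵢdᵢ/nᵢ) / Σ(bᵢcᵢ/nᵢ), where nᵢ is the stratum total.
Stratum 1 (Site A): n = 1264; a·d/n = 791·171/1264 = 107.0103; b·c/n = 101·201/1264 = 16.0609
Stratum 2 (Site B): n = 2675; a·d/n = 562·564/2675 = 118.4927; b·c/n = 1451·98/2675 = 53.1581
OR_MH = (107.0103 + 118.4927) / (16.0609 + 53.1581) = 225.5030 / 69.2190 = 3.25782

3.258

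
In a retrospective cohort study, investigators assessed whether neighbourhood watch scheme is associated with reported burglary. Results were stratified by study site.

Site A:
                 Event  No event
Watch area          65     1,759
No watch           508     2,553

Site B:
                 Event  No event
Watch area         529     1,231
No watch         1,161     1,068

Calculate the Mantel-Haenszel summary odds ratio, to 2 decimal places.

OR_MH = Σ(aᵢdᵢ/nᵢ) / Σ(bᵢcᵢ/nᵢ), where nᵢ is the stratum total.
Stratum 1 (Site A): n = 4885; a·d/n = 65·2553/4885 = 33.9703; b·c/n = 1759·508/4885 = 182.9216
Stratum 2 (Site B): n = 3989; a·d/n = 529·1068/3989 = 141.6325; b·c/n = 1231·1161/3989 = 358.2830
OR_MH = (33.9703 + 141.6325) / (182.9216 + 358.2830) = 175.6028 / 541.2046 = 0.32447

0.32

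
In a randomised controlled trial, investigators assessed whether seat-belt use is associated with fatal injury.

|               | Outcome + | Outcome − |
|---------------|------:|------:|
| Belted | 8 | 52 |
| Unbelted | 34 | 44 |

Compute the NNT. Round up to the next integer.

4

Risk in treated group = 8/60 = 0.13333; risk in control = 34/78 = 0.43590.
Absolute risk reduction = 0.43590 − 0.13333 = 0.30256
NNT = 1 / ARR = 1 / 0.30256 = 3.305 → round up → 4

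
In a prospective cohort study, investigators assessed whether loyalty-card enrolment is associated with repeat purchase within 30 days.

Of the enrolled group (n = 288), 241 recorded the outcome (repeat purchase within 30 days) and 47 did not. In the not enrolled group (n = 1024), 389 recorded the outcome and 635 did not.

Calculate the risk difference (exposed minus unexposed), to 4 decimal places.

From the description: a = 241, b = 47, c = 389, d = 635.
Risk in exposed = 241/288 = 0.836806; risk in unexposed = 389/1024 = 0.379883.
Risk difference = 0.836806 − 0.379883 = 0.456923

0.4569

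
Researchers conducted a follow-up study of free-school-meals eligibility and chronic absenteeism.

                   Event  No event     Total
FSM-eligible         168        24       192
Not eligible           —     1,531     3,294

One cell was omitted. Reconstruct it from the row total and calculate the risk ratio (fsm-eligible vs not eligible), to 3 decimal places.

The missing cell is in the unexposed row: 3294 − 1531 = 1763.
So a = 168, b = 24, c = 1763, d = 1531.
RR = [a/(a+b)] / [c/(c+d)] = (168/192) / (1763/3294) = 0.87500/0.53522 = 1.63486

1.635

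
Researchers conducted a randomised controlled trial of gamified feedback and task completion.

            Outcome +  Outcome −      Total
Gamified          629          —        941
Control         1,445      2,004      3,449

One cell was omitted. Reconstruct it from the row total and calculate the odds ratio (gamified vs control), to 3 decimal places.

2.796

The missing cell is in the exposed row: 941 − 629 = 312.
So a = 629, b = 312, c = 1445, d = 2004.
OR = (a·d)/(b·c) = (629 × 2004) / (312 × 1445) = 1260516 / 450840 = 2.79593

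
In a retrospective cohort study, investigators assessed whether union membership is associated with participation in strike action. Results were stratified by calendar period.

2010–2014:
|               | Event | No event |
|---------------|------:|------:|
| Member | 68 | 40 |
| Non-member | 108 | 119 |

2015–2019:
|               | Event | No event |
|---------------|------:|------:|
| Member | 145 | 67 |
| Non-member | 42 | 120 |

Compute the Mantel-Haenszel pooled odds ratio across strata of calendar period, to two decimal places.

OR_MH = Σ(aᵢdᵢ/nᵢ) / Σ(bᵢcᵢ/nᵢ), where nᵢ is the stratum total.
Stratum 1 (2010–2014): n = 335; a·d/n = 68·119/335 = 24.1552; b·c/n = 40·108/335 = 12.8955
Stratum 2 (2015–2019): n = 374; a·d/n = 145·120/374 = 46.5241; b·c/n = 67·42/374 = 7.5241
OR_MH = (24.1552 + 46.5241) / (12.8955 + 7.5241) = 70.6793 / 20.4196 = 3.46135

3.46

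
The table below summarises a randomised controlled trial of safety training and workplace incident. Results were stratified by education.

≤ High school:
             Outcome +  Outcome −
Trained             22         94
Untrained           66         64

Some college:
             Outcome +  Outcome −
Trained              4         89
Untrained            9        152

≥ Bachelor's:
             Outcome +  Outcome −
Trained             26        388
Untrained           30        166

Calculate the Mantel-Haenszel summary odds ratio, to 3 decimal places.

0.320

OR_MH = Σ(aᵢdᵢ/nᵢ) / Σ(bᵢcᵢ/nᵢ), where nᵢ is the stratum total.
Stratum 1 (≤ High school): n = 246; a·d/n = 22·64/246 = 5.7236; b·c/n = 94·66/246 = 25.2195
Stratum 2 (Some college): n = 254; a·d/n = 4·152/254 = 2.3937; b·c/n = 89·9/254 = 3.1535
Stratum 3 (≥ Bachelor's): n = 610; a·d/n = 26·166/610 = 7.0754; b·c/n = 388·30/610 = 19.0820
OR_MH = (5.7236 + 2.3937 + 7.0754) / (25.2195 + 3.1535 + 19.0820) = 15.1927 / 47.4550 = 0.32015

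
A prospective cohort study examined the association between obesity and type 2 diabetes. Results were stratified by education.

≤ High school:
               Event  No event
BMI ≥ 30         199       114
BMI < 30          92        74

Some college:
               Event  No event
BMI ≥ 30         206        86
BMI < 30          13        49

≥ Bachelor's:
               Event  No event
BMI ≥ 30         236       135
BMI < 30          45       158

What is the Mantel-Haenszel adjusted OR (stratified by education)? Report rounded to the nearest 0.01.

OR_MH = Σ(aᵢdᵢ/nᵢ) / Σ(bᵢcᵢ/nᵢ), where nᵢ is the stratum total.
Stratum 1 (≤ High school): n = 479; a·d/n = 199·74/479 = 30.7432; b·c/n = 114·92/479 = 21.8956
Stratum 2 (Some college): n = 354; a·d/n = 206·49/354 = 28.5141; b·c/n = 86·13/354 = 3.1582
Stratum 3 (≥ Bachelor's): n = 574; a·d/n = 236·158/574 = 64.9617; b·c/n = 135·45/574 = 10.5836
OR_MH = (30.7432 + 28.5141 + 64.9617) / (21.8956 + 3.1582 + 10.5836) = 124.2190 / 35.6374 = 3.48563

3.49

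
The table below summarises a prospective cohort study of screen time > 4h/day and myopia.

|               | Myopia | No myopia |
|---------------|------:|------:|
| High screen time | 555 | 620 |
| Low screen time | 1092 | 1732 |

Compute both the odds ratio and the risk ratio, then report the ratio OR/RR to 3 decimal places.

Cells: a = 555, b = 620, c = 1092, d = 1732.
OR = (555·1732)/(620·1092) = 961260/677040 = 1.41980
Risk in exposed = 555/1175 = 0.47234; risk in unexposed = 1092/2824 = 0.38669; RR = 1.22151
OR/RR = 1.41980 / 1.22151 = 1.16233
The outcome is not rare, so the OR lies further from 1 than the RR.

1.162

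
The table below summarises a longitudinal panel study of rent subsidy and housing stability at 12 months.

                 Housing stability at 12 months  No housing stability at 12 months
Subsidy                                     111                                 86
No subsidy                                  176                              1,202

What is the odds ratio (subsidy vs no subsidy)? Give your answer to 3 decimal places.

Cells: a = 111, b = 86, c = 176, d = 1202.
OR = (a·d)/(b·c) = (111 × 1202) / (86 × 176) = 133422 / 15136 = 8.81488
The odds of housing stability at 12 months are about 8.81 times as high in the subsidy group.

8.815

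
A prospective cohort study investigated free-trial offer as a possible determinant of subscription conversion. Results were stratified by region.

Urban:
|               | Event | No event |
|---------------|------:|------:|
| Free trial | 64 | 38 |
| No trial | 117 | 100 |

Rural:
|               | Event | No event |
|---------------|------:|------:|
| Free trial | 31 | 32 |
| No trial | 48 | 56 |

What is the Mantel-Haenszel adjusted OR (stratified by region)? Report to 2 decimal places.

OR_MH = Σ(aᵢdᵢ/nᵢ) / Σ(bᵢcᵢ/nᵢ), where nᵢ is the stratum total.
Stratum 1 (Urban): n = 319; a·d/n = 64·100/319 = 20.0627; b·c/n = 38·117/319 = 13.9373
Stratum 2 (Rural): n = 167; a·d/n = 31·56/167 = 10.3952; b·c/n = 32·48/167 = 9.1976
OR_MH = (20.0627 + 10.3952) / (13.9373 + 9.1976) = 30.4579 / 23.1349 = 1.31653

1.32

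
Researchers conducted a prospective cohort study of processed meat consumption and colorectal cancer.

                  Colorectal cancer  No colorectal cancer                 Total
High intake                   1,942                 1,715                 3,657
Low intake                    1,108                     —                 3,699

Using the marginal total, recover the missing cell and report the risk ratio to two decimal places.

The missing cell is in the unexposed row: 3699 − 1108 = 2591.
So a = 1942, b = 1715, c = 1108, d = 2591.
RR = [a/(a+b)] / [c/(c+d)] = (1942/3657) / (1108/3699) = 0.53104/0.29954 = 1.77284

1.77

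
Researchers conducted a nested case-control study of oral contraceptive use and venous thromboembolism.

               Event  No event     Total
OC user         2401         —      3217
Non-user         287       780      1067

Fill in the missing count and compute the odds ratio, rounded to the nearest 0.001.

The missing cell is in the exposed row: 3217 − 2401 = 816.
So a = 2401, b = 816, c = 287, d = 780.
OR = (a·d)/(b·c) = (2401 × 780) / (816 × 287) = 1872780 / 234192 = 7.99677

7.997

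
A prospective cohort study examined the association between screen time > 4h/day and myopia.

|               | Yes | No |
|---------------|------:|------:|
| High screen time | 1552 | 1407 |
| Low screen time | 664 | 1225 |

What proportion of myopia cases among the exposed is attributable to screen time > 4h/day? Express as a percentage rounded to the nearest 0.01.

32.98

Cells: a = 1552, b = 1407, c = 664, d = 1225.
Risk in exposed = 1552/2959 = 0.52450; risk in unexposed = 664/1889 = 0.35151.
RR = 0.52450/0.35151 = 1.49214
AR% = (RR − 1)/RR × 100 = (1.49214 − 1)/1.49214 × 100 = 32.9823%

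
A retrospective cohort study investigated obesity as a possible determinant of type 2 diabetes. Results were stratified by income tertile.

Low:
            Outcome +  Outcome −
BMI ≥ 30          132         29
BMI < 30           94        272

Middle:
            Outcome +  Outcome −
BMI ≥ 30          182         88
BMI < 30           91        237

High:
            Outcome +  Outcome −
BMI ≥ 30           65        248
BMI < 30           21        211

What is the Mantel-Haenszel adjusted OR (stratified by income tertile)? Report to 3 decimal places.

5.883

OR_MH = Σ(aᵢdᵢ/nᵢ) / Σ(bᵢcᵢ/nᵢ), where nᵢ is the stratum total.
Stratum 1 (Low): n = 527; a·d/n = 132·272/527 = 68.1290; b·c/n = 29·94/527 = 5.1727
Stratum 2 (Middle): n = 598; a·d/n = 182·237/598 = 72.1304; b·c/n = 88·91/598 = 13.3913
Stratum 3 (High): n = 545; a·d/n = 65·211/545 = 25.1651; b·c/n = 248·21/545 = 9.5560
OR_MH = (68.1290 + 72.1304 + 25.1651) / (5.1727 + 13.3913 + 9.5560) = 165.4246 / 28.1199 = 5.88282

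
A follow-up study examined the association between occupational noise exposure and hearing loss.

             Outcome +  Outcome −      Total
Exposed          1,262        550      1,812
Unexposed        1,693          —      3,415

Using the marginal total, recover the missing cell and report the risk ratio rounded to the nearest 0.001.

The missing cell is in the unexposed row: 3415 − 1693 = 1722.
So a = 1262, b = 550, c = 1693, d = 1722.
RR = [a/(a+b)] / [c/(c+d)] = (1262/1812) / (1693/3415) = 0.69647/0.49575 = 1.40487

1.405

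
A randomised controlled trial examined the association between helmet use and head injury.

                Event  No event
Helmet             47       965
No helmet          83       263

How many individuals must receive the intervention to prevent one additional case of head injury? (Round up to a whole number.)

6

Risk in treated group = 47/1012 = 0.04644; risk in control = 83/346 = 0.23988.
Absolute risk reduction = 0.23988 − 0.04644 = 0.19344
NNT = 1 / ARR = 1 / 0.19344 = 5.170 → round up → 6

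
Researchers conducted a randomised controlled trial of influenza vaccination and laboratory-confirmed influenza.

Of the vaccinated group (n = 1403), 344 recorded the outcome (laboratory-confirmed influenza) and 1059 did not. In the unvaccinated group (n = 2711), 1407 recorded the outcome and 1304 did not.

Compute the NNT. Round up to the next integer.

4

Risk in treated group = 344/1403 = 0.24519; risk in control = 1407/2711 = 0.51900.
Absolute risk reduction = 0.51900 − 0.24519 = 0.27381
NNT = 1 / ARR = 1 / 0.27381 = 3.652 → round up → 4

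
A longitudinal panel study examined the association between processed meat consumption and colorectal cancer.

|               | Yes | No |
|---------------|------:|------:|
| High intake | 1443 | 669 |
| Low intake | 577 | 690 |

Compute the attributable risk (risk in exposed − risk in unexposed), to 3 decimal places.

0.228

Cells: a = 1443, b = 669, c = 577, d = 690.
Risk in exposed = 1443/2112 = 0.683239; risk in unexposed = 577/1267 = 0.455406.
Risk difference = 0.683239 − 0.455406 = 0.227832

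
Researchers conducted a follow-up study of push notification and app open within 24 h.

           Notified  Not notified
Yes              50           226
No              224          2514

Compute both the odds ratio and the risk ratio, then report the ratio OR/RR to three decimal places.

1.122

Reading the table with exposure as columns: a = 50 (Notified, case), b = 224 (Notified, non-case), c = 226 (Not notified, case), d = 2514.
OR = (50·2514)/(224·226) = 125700/50624 = 2.48301
Risk in exposed = 50/274 = 0.18248; risk in unexposed = 226/2740 = 0.08248; RR = 2.21239
OR/RR = 2.48301 / 2.21239 = 1.12232
The outcome is not rare, so the OR lies further from 1 than the RR.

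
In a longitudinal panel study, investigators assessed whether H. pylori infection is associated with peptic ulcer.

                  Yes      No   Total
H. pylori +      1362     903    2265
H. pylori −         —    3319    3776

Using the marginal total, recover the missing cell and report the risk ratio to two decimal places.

4.97

The missing cell is in the unexposed row: 3776 − 3319 = 457.
So a = 1362, b = 903, c = 457, d = 3319.
RR = [a/(a+b)] / [c/(c+d)] = (1362/2265) / (457/3776) = 0.60132/0.12103 = 4.96849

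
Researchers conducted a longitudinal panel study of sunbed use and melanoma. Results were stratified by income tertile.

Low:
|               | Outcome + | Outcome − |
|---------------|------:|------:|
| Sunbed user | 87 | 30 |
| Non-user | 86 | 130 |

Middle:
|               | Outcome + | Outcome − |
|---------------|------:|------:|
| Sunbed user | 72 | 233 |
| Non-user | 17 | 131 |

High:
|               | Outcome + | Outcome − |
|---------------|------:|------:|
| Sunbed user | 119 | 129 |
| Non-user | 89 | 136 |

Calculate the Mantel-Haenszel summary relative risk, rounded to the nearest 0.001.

1.546

RR_MH = Σ(aᵢ·n₀ᵢ/nᵢ) / Σ(cᵢ·n₁ᵢ/nᵢ), with n₁ᵢ = aᵢ+bᵢ (exposed), n₀ᵢ = cᵢ+dᵢ (unexposed), nᵢ = n₁ᵢ+n₀ᵢ.
Stratum 1 (Low): n₁ = 117, n₀ = 216, n = 333; a·n₀/n = 87·216/333 = 56.4324; c·n₁/n = 86·117/333 = 30.2162
Stratum 2 (Middle): n₁ = 305, n₀ = 148, n = 453; a·n₀/n = 72·148/453 = 23.5232; c·n₁/n = 17·305/453 = 11.4459
Stratum 3 (High): n₁ = 248, n₀ = 225, n = 473; a·n₀/n = 119·225/473 = 56.6068; c·n₁/n = 89·248/473 = 46.6638
RR_MH = (56.4324 + 23.5232 + 56.6068) / (30.2162 + 11.4459 + 46.6638) = 136.5624 / 88.3260 = 1.54612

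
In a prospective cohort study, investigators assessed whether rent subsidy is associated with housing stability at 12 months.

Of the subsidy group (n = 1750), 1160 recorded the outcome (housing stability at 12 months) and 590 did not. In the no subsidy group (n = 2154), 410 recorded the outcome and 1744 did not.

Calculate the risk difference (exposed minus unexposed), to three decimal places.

0.473

From the description: a = 1160, b = 590, c = 410, d = 1744.
Risk in exposed = 1160/1750 = 0.662857; risk in unexposed = 410/2154 = 0.190344.
Risk difference = 0.662857 − 0.190344 = 0.472514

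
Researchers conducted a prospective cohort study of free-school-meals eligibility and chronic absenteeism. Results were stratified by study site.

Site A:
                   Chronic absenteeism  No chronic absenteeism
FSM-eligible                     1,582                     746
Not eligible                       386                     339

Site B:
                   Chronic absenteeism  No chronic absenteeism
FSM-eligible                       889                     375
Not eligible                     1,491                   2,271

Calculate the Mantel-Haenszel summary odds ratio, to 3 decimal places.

2.809

OR_MH = Σ(aᵢdᵢ/nᵢ) / Σ(bᵢcᵢ/nᵢ), where nᵢ is the stratum total.
Stratum 1 (Site A): n = 3053; a·d/n = 1582·339/3053 = 175.6626; b·c/n = 746·386/3053 = 94.3190
Stratum 2 (Site B): n = 5026; a·d/n = 889·2271/5026 = 401.6950; b·c/n = 375·1491/5026 = 111.2465
OR_MH = (175.6626 + 401.6950) / (94.3190 + 111.2465) = 577.3576 / 205.5655 = 2.80863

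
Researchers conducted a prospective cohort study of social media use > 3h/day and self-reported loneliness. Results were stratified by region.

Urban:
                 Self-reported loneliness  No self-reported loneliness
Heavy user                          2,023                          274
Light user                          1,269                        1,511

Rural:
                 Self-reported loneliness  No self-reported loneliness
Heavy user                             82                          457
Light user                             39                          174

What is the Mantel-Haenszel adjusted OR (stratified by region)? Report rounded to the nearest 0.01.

6.74

OR_MH = Σ(aᵢdᵢ/nᵢ) / Σ(bᵢcᵢ/nᵢ), where nᵢ is the stratum total.
Stratum 1 (Urban): n = 5077; a·d/n = 2023·1511/5077 = 602.0786; b·c/n = 274·1269/5077 = 68.4865
Stratum 2 (Rural): n = 752; a·d/n = 82·174/752 = 18.9734; b·c/n = 457·39/752 = 23.7008
OR_MH = (602.0786 + 18.9734) / (68.4865 + 23.7008) = 621.0520 / 92.1873 = 6.73685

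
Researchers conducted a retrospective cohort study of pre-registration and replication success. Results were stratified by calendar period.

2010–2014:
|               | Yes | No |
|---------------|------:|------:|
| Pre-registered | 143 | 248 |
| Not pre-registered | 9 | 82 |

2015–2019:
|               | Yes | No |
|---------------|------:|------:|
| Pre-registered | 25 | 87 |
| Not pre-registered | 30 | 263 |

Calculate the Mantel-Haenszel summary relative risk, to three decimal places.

2.891

RR_MH = Σ(aᵢ·n₀ᵢ/nᵢ) / Σ(cᵢ·n₁ᵢ/nᵢ), with n₁ᵢ = aᵢ+bᵢ (exposed), n₀ᵢ = cᵢ+dᵢ (unexposed), nᵢ = n₁ᵢ+n₀ᵢ.
Stratum 1 (2010–2014): n₁ = 391, n₀ = 91, n = 482; a·n₀/n = 143·91/482 = 26.9979; c·n₁/n = 9·391/482 = 7.3008
Stratum 2 (2015–2019): n₁ = 112, n₀ = 293, n = 405; a·n₀/n = 25·293/405 = 18.0864; c·n₁/n = 30·112/405 = 8.2963
RR_MH = (26.9979 + 18.0864) / (7.3008 + 8.2963) = 45.0843 / 15.5971 = 2.89055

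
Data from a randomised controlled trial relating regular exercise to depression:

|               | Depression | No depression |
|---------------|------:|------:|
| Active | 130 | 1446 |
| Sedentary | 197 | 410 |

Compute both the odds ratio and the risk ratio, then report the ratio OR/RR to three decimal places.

0.736

Cells: a = 130, b = 1446, c = 197, d = 410.
OR = (130·410)/(1446·197) = 53300/284862 = 0.18711
Risk in exposed = 130/1576 = 0.08249; risk in unexposed = 197/607 = 0.32455; RR = 0.25416
OR/RR = 0.18711 / 0.25416 = 0.73618
The outcome is not rare, so the OR lies further from 1 than the RR.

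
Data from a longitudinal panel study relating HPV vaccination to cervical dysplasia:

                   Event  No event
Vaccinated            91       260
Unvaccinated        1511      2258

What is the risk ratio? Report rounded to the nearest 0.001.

0.647

Cells: a = 91, b = 260, c = 1511, d = 2258.
Risk in exposed = 91/351 = 0.25926; risk in unexposed = 1511/3769 = 0.40090.
RR = 0.25926 / 0.40090 = 0.64669
The risk is 35% lower among the exposed than among the unexposed.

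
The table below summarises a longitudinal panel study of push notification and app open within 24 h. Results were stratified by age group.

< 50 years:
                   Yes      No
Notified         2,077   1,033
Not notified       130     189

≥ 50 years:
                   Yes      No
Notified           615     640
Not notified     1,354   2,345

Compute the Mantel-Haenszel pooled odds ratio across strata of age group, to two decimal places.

1.89

OR_MH = Σ(aᵢdᵢ/nᵢ) / Σ(bᵢcᵢ/nᵢ), where nᵢ is the stratum total.
Stratum 1 (< 50 years): n = 3429; a·d/n = 2077·189/3429 = 114.4803; b·c/n = 1033·130/3429 = 39.1630
Stratum 2 (≥ 50 years): n = 4954; a·d/n = 615·2345/4954 = 291.1132; b·c/n = 640·1354/4954 = 174.9213
OR_MH = (114.4803 + 291.1132) / (39.1630 + 174.9213) = 405.5936 / 214.0843 = 1.89455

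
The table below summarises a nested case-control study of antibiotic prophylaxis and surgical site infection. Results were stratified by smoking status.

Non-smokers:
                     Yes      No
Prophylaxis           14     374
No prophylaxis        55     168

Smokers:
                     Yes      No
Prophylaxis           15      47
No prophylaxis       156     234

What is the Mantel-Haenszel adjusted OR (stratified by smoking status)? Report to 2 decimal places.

OR_MH = Σ(aᵢdᵢ/nᵢ) / Σ(bᵢcᵢ/nᵢ), where nᵢ is the stratum total.
Stratum 1 (Non-smokers): n = 611; a·d/n = 14·168/611 = 3.8494; b·c/n = 374·55/611 = 33.6661
Stratum 2 (Smokers): n = 452; a·d/n = 15·234/452 = 7.7655; b·c/n = 47·156/452 = 16.2212
OR_MH = (3.8494 + 7.7655) / (33.6661 + 16.2212) = 11.6149 / 49.8874 = 0.23282

0.23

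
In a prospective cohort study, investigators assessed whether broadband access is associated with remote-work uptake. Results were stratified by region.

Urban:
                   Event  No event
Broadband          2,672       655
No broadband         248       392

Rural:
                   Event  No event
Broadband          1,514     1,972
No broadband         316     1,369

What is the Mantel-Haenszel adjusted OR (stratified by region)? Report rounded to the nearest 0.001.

OR_MH = Σ(aᵢdᵢ/nᵢ) / Σ(bᵢcᵢ/nᵢ), where nᵢ is the stratum total.
Stratum 1 (Urban): n = 3967; a·d/n = 2672·392/3967 = 264.0343; b·c/n = 655·248/3967 = 40.9478
Stratum 2 (Rural): n = 5171; a·d/n = 1514·1369/5171 = 400.8250; b·c/n = 1972·316/5171 = 120.5090
OR_MH = (264.0343 + 400.8250) / (40.9478 + 120.5090) = 664.8593 / 161.4568 = 4.11788

4.118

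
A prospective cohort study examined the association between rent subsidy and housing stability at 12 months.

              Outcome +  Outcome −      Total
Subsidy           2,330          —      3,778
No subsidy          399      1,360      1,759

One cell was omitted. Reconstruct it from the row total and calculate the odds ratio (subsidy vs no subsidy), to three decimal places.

5.485

The missing cell is in the exposed row: 3778 − 2330 = 1448.
So a = 2330, b = 1448, c = 399, d = 1360.
OR = (a·d)/(b·c) = (2330 × 1360) / (1448 × 399) = 3168800 / 577752 = 5.48471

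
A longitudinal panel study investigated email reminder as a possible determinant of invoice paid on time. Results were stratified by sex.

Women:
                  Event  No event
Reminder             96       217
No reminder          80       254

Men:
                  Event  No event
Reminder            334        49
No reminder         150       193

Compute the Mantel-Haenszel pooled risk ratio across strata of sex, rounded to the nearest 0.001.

RR_MH = Σ(aᵢ·n₀ᵢ/nᵢ) / Σ(cᵢ·n₁ᵢ/nᵢ), with n₁ᵢ = aᵢ+bᵢ (exposed), n₀ᵢ = cᵢ+dᵢ (unexposed), nᵢ = n₁ᵢ+n₀ᵢ.
Stratum 1 (Women): n₁ = 313, n₀ = 334, n = 647; a·n₀/n = 96·334/647 = 49.5580; c·n₁/n = 80·313/647 = 38.7017
Stratum 2 (Men): n₁ = 383, n₀ = 343, n = 726; a·n₀/n = 334·343/726 = 157.7989; c·n₁/n = 150·383/726 = 79.1322
RR_MH = (49.5580 + 157.7989) / (38.7017 + 79.1322) = 207.3569 / 117.8339 = 1.75974

1.760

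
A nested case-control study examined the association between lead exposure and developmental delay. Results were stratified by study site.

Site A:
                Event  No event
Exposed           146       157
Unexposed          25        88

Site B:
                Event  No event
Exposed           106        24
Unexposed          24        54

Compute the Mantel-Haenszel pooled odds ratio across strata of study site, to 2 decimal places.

OR_MH = Σ(aᵢdᵢ/nᵢ) / Σ(bᵢcᵢ/nᵢ), where nᵢ is the stratum total.
Stratum 1 (Site A): n = 416; a·d/n = 146·88/416 = 30.8846; b·c/n = 157·25/416 = 9.4351
Stratum 2 (Site B): n = 208; a·d/n = 106·54/208 = 27.5192; b·c/n = 24·24/208 = 2.7692
OR_MH = (30.8846 + 27.5192) / (9.4351 + 2.7692) = 58.4038 / 12.2043 = 4.78550

4.79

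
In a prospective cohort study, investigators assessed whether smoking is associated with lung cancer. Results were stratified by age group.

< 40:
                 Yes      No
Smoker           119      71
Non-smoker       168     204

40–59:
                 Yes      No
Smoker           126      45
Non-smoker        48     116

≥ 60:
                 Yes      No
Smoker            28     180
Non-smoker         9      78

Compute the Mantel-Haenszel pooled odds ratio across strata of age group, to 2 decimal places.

OR_MH = Σ(aᵢdᵢ/nᵢ) / Σ(bᵢcᵢ/nᵢ), where nᵢ is the stratum total.
Stratum 1 (< 40): n = 562; a·d/n = 119·204/562 = 43.1957; b·c/n = 71·168/562 = 21.2242
Stratum 2 (40–59): n = 335; a·d/n = 126·116/335 = 43.6299; b·c/n = 45·48/335 = 6.4478
Stratum 3 (≥ 60): n = 295; a·d/n = 28·78/295 = 7.4034; b·c/n = 180·9/295 = 5.4915
OR_MH = (43.1957 + 43.6299 + 7.4034) / (21.2242 + 6.4478 + 5.4915) = 94.2290 / 33.1635 = 2.84135

2.84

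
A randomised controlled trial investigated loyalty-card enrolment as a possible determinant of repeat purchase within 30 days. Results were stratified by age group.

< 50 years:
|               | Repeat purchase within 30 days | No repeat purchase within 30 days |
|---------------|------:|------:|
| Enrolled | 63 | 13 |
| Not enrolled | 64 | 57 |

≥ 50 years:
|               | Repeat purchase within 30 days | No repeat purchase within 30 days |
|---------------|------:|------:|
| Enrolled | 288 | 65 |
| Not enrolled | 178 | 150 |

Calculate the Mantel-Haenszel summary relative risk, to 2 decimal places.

1.52

RR_MH = Σ(aᵢ·n₀ᵢ/nᵢ) / Σ(cᵢ·n₁ᵢ/nᵢ), with n₁ᵢ = aᵢ+bᵢ (exposed), n₀ᵢ = cᵢ+dᵢ (unexposed), nᵢ = n₁ᵢ+n₀ᵢ.
Stratum 1 (< 50 years): n₁ = 76, n₀ = 121, n = 197; a·n₀/n = 63·121/197 = 38.6954; c·n₁/n = 64·76/197 = 24.6904
Stratum 2 (≥ 50 years): n₁ = 353, n₀ = 328, n = 681; a·n₀/n = 288·328/681 = 138.7137; c·n₁/n = 178·353/681 = 92.2673
RR_MH = (38.6954 + 138.7137) / (24.6904 + 92.2673) = 177.4091 / 116.9576 = 1.51687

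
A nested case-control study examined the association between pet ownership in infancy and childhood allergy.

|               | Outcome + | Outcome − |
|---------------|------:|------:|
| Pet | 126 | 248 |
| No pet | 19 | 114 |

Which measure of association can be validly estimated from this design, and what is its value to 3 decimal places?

3.048

Cells: a = 126, b = 248, c = 19, d = 114.
This is a nested case-control study: participants were sampled on outcome status, so risks in the source population cannot be estimated directly — relative risk is not valid here. The odds ratio is the appropriate measure.
OR = (a·d)/(b·c) = (126 × 114) / (248 × 19) = 14364 / 4712 = 3.04839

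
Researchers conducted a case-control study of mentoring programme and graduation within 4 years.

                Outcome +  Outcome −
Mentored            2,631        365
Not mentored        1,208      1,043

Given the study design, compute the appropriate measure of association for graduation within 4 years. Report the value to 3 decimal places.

Cells: a = 2631, b = 365, c = 1208, d = 1043.
This is a case-control study: participants were sampled on outcome status, so risks in the source population cannot be estimated directly — relative risk is not valid here. The odds ratio is the appropriate measure.
OR = (a·d)/(b·c) = (2631 × 1043) / (365 × 1208) = 2744133 / 440920 = 6.22365

6.224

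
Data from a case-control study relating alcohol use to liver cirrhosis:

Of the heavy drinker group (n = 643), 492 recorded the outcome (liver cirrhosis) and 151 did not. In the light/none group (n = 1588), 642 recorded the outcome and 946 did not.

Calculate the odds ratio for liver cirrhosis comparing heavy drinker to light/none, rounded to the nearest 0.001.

4.801

From the description: a = 492, b = 151, c = 642, d = 946.
OR = (a·d)/(b·c) = (492 × 946) / (151 × 642) = 465432 / 96942 = 4.80114
The odds of liver cirrhosis are about 4.80 times as high in the heavy drinker group.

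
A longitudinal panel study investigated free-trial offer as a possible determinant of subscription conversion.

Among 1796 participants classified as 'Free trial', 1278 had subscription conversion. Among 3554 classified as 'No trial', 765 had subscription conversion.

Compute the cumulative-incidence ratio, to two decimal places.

3.31

From the description: a = 1278, b = 518, c = 765, d = 2789.
Risk in exposed = 1278/1796 = 0.71158; risk in unexposed = 765/3554 = 0.21525.
RR = 0.71158 / 0.21525 = 3.30583
The risk among the exposed is 3.31 times that among the unexposed.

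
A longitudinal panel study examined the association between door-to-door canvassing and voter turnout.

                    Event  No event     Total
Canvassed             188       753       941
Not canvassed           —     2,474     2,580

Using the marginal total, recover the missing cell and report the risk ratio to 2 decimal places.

The missing cell is in the unexposed row: 2580 − 2474 = 106.
So a = 188, b = 753, c = 106, d = 2474.
RR = [a/(a+b)] / [c/(c+d)] = (188/941) / (106/2580) = 0.19979/0.04109 = 4.86275

4.86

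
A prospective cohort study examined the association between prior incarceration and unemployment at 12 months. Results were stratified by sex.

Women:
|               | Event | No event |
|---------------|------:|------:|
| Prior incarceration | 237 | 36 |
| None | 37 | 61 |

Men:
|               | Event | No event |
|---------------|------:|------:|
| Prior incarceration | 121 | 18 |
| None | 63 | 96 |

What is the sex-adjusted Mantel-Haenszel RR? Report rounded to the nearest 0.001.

RR_MH = Σ(aᵢ·n₀ᵢ/nᵢ) / Σ(cᵢ·n₁ᵢ/nᵢ), with n₁ᵢ = aᵢ+bᵢ (exposed), n₀ᵢ = cᵢ+dᵢ (unexposed), nᵢ = n₁ᵢ+n₀ᵢ.
Stratum 1 (Women): n₁ = 273, n₀ = 98, n = 371; a·n₀/n = 237·98/371 = 62.6038; c·n₁/n = 37·273/371 = 27.2264
Stratum 2 (Men): n₁ = 139, n₀ = 159, n = 298; a·n₀/n = 121·159/298 = 64.5604; c·n₁/n = 63·139/298 = 29.3859
RR_MH = (62.6038 + 64.5604) / (27.2264 + 29.3859) = 127.1642 / 56.6123 = 2.24623

2.246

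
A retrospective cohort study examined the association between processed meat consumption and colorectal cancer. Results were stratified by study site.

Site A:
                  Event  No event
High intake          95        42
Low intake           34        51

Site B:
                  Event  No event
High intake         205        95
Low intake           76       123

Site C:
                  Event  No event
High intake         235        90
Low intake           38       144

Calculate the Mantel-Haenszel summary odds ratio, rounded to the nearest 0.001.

5.031

OR_MH = Σ(aᵢdᵢ/nᵢ) / Σ(bᵢcᵢ/nᵢ), where nᵢ is the stratum total.
Stratum 1 (Site A): n = 222; a·d/n = 95·51/222 = 21.8243; b·c/n = 42·34/222 = 6.4324
Stratum 2 (Site B): n = 499; a·d/n = 205·123/499 = 50.5311; b·c/n = 95·76/499 = 14.4689
Stratum 3 (Site C): n = 507; a·d/n = 235·144/507 = 66.7456; b·c/n = 90·38/507 = 6.7456
OR_MH = (21.8243 + 50.5311 + 66.7456) / (6.4324 + 14.4689 + 6.7456) = 139.1009 / 27.6469 = 5.03133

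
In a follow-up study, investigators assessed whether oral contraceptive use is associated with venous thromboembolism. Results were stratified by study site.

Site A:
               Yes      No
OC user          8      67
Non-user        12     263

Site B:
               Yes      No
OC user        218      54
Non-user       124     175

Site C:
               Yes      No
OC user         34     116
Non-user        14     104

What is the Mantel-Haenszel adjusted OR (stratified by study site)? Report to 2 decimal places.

OR_MH = Σ(aᵢdᵢ/nᵢ) / Σ(bᵢcᵢ/nᵢ), where nᵢ is the stratum total.
Stratum 1 (Site A): n = 350; a·d/n = 8·263/350 = 6.0114; b·c/n = 67·12/350 = 2.2971
Stratum 2 (Site B): n = 571; a·d/n = 218·175/571 = 66.8126; b·c/n = 54·124/571 = 11.7268
Stratum 3 (Site C): n = 268; a·d/n = 34·104/268 = 13.1940; b·c/n = 116·14/268 = 6.0597
OR_MH = (6.0114 + 66.8126 + 13.1940) / (2.2971 + 11.7268 + 6.0597) = 86.0181 / 20.0836 = 4.28299

4.28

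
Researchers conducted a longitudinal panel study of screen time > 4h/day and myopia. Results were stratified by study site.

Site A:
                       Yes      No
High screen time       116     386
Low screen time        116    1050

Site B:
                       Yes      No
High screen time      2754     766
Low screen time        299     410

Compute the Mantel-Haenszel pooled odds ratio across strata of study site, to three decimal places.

OR_MH = Σ(aᵢdᵢ/nᵢ) / Σ(bᵢcᵢ/nᵢ), where nᵢ is the stratum total.
Stratum 1 (Site A): n = 1668; a·d/n = 116·1050/1668 = 73.0216; b·c/n = 386·116/1668 = 26.8441
Stratum 2 (Site B): n = 4229; a·d/n = 2754·410/4229 = 266.9993; b·c/n = 766·299/4229 = 54.1580
OR_MH = (73.0216 + 266.9993) / (26.8441 + 54.1580) = 340.0209 / 81.0021 = 4.19768

4.198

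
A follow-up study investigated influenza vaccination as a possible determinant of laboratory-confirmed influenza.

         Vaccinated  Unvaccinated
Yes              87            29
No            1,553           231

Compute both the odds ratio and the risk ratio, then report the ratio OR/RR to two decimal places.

0.94

Reading the table with exposure as columns: a = 87 (Vaccinated, case), b = 1553 (Vaccinated, non-case), c = 29 (Unvaccinated, case), d = 231.
OR = (87·231)/(1553·29) = 20097/45037 = 0.44623
Risk in exposed = 87/1640 = 0.05305; risk in unexposed = 29/260 = 0.11154; RR = 0.47561
OR/RR = 0.44623 / 0.47561 = 0.93823
The outcome is not rare, so the OR lies further from 1 than the RR.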